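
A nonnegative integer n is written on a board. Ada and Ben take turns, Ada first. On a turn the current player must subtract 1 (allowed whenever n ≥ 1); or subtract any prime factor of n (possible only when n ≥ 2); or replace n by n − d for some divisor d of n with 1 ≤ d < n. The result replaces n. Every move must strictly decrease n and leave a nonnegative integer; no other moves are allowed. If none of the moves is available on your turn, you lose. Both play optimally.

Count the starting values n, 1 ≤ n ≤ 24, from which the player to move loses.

4

Positions with no move are L. A position that does have a move is losing for the player to move precisely when every available move leads to a winning position for the opponent. Fill in the labels:
n=0: no move → L
n=1: reaches L-position 0 → W
n=2: reaches L-position 0 → W
n=3: reaches L-position 0 → W
n=4: only reaches 2(W), 3(W), all W → L
n=5: reaches L-position 0 → W
n=6: reaches L-position 4 → W
n=7: reaches L-position 0 → W
n=8: reaches L-position 4 → W
n=9: only reaches 6(W), 8(W), all W → L
n=10: reaches L-position 9 → W
n=11: reaches L-position 0 → W
n=12: reaches L-position 9 → W
n=13: reaches L-position 0 → W
n=14: only reaches 7(W), 12(W), 13(W), all W → L
n=15: reaches L-position 14 → W
n=16: reaches L-position 14 → W
n=17: reaches L-position 0 → W
n=18: reaches L-position 9 → W
n=19: reaches L-position 0 → W
n=20: only reaches 10(W), 15(W), 16(W), 18(W), 19(W), all W → L
n=21: reaches L-position 14 → W
n=22: reaches L-position 20 → W
n=23: reaches L-position 0 → W
n=24: reaches L-position 20 → W
L entries with 1 ≤ n ≤ 24 (n=0 is outside the asked range and is not counted): n = 4, 9, 14, 20; that makes 4.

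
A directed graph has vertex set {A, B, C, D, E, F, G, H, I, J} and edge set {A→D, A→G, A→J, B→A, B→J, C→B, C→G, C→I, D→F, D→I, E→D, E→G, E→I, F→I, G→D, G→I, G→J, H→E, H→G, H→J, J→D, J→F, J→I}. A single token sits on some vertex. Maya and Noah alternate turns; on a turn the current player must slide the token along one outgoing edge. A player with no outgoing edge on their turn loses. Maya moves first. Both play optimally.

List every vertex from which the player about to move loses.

A, H, I

Use the standard recursion: the mover loses at a terminal position; elsewhere, the mover wins exactly when some move hands the opponent an L position.
Every edge goes from a vertex to one that appears earlier in the order I, F, D, J, G, A, E, B, H, C, so processing vertices in that order labels each vertex after all of its successors.
I: no outgoing edge → L
F: W (go to I, an L position)
D: W (go to I, an L position)
J: W (go to I, an L position)
G: W (go to I, an L position)
A: L (options G(W), J(W), D(W) are all W)
E: W (go to I, an L position)
B: W (go to A, an L position)
H: L (options E(W), G(W), J(W) are all W)
C: W (go to I, an L position)
The losing starting vertices are exactly the entries labelled L in this table (3 of them).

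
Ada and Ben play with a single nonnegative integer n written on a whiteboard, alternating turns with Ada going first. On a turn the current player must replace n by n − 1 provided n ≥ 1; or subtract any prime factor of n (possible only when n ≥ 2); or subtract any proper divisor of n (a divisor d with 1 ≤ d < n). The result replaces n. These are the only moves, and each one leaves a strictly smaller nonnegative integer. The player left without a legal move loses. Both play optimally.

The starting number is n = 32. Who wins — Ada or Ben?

Ben wins.

Classify positions by backward induction: terminal positions (no move available) are L. From any other position, the mover wins iff some move reaches an L.
n=0: no move → L
n=1: →0(L), so W
n=2: →0(L), so W
n=3: →0(L), so W
n=4: →2(W), 3(W) — all W, so L
n=5: →0(L), so W
n=6: →4(L), so W
n=7: →0(L), so W
n=8: →4(L), so W
n=9: →6(W), 8(W) — all W, so L
n=10: →9(L), so W
n=11: →0(L), so W
n=12: →9(L), so W
n=13: →0(L), so W
n=14: →7(W), 12(W), 13(W) — all W, so L
n=15: →14(L), so W
n=16: →14(L), so W
n=17: →0(L), so W
n=18: →9(L), so W
n=19: →0(L), so W
n=20: →10(W), 15(W), 16(W), 18(W), 19(W) — all W, so L
n=21: →14(L), so W
n=22: →20(L), so W
n=23: →0(L), so W
n=24: →20(L), so W
n=25: →20(L), so W
n=26: →13(W), 24(W), 25(W) — all W, so L
n=27: →26(L), so W
n=28: →14(L), so W
n=29: →0(L), so W
n=30: →20(L), so W
n=31: →0(L), so W
n=32: →16(W), 24(W), 28(W), 30(W), 31(W) — all W, so L
Every move from 32 reaches a W position, so the mover loses.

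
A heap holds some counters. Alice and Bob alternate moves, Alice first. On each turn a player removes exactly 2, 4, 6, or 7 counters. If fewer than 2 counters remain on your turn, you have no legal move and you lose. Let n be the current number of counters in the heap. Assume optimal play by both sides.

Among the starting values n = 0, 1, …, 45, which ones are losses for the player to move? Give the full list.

0, 1, 9, 10, 18, 19, 27, 28, 36, 37, 45

Label each position W (a win for the player to move) or L (a loss). A position with no legal move is L; any other position is W exactly when some move reaches an L, and L when every move reaches a W.
n=0: no move → L
n=1: no move → L
n=2: W (go to 0, an L position)
n=3: W (go to 1, an L position)
n=4: W (go to 0, an L position)
n=5: W (go to 1, an L position)
n=6: W (go to 0, an L position)
n=7: W (go to 1, an L position)
n=8: W (go to 1, an L position)
n=9: L (options 7(W), 5(W), 3(W), 2(W) are all W)
n=10: L (options 8(W), 6(W), 4(W), 3(W) are all W)
n=11: W (go to 9, an L position)
n=12: W (go to 10, an L position)
n=13: W (go to 9, an L position)
n=14: W (go to 10, an L position)
n=15: W (go to 9, an L position)
n=16: W (go to 10, an L position)
n=17: W (go to 10, an L position)
n=18: L (options 16(W), 14(W), 12(W), 11(W) are all W)
n=19: L (options 17(W), 15(W), 13(W), 12(W) are all W)
n=20: W (go to 18, an L position)
n=21: W (go to 19, an L position)
n=22: W (go to 18, an L position)
n=23: W (go to 19, an L position)
n=24: W (go to 18, an L position)
n=25: W (go to 19, an L position)
n=26: W (go to 19, an L position)
n=27: L (options 25(W), 23(W), 21(W), 20(W) are all W)
n=28: L (options 26(W), 24(W), 22(W), 21(W) are all W)
n=29: W (go to 27, an L position)
n=30: W (go to 28, an L position)
n=31: W (go to 27, an L position)
n=32: W (go to 28, an L position)
n=33: W (go to 27, an L position)
n=34: W (go to 28, an L position)
n=35: W (go to 28, an L position)
n=36: L (options 34(W), 32(W), 30(W), 29(W) are all W)
n=37: L (options 35(W), 33(W), 31(W), 30(W) are all W)
n=38: W (go to 36, an L position)
n=39: W (go to 37, an L position)
n=40: W (go to 36, an L position)
n=41: W (go to 37, an L position)
n=42: W (go to 36, an L position)
n=43: W (go to 37, an L position)
n=44: W (go to 37, an L position)
n=45: L (options 43(W), 41(W), 39(W), 38(W) are all W)
Reading off the rows marked L gives the requested list; there are 11 such values of n.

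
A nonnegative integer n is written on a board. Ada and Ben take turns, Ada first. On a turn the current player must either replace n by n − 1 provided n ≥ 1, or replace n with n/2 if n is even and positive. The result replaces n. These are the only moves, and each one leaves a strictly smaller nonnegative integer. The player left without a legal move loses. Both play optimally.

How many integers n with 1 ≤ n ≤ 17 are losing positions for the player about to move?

8

Compute win/loss labels from the base case upward. A position with no move is L. Any other position is W if it can reach an L in one move, else L.
n=0: no move → L
n=1: reaches L-position 0 → W
n=2: only reaches 1(W), which is W → L
n=3: reaches L-position 2 → W
n=4: reaches L-position 2 → W
n=5: only reaches 4(W), which is W → L
n=6: reaches L-position 5 → W
n=7: only reaches 6(W), which is W → L
n=8: reaches L-position 7 → W
n=9: only reaches 8(W), which is W → L
n=10: reaches L-position 5 → W
n=11: only reaches 10(W), which is W → L
n=12: reaches L-position 11 → W
n=13: only reaches 12(W), which is W → L
n=14: reaches L-position 7 → W
n=15: only reaches 14(W), which is W → L
n=16: reaches L-position 15 → W
n=17: only reaches 16(W), which is W → L
L entries with 1 ≤ n ≤ 17 (n=0 is outside the asked range and is not counted): n = 2, 5, 7, 9, 11, 13, 15, 17; that makes 8.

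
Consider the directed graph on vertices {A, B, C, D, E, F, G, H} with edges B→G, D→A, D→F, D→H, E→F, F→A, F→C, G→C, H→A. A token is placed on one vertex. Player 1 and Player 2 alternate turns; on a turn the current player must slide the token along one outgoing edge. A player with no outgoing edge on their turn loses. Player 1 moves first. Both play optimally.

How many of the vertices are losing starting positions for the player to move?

4

Work bottom-up. With no move the player to move loses. Otherwise the position is W if at least one move leads to an L position for the opponent, and L if every move leads to a W.
Every edge goes from a vertex to one that appears earlier in the order A, C, F, H, D, G, E, B, so processing vertices in that order labels each vertex after all of its successors.
A: no outgoing edge → L
C: no outgoing edge → L
F: reaches L-position C → W
H: reaches L-position A → W
D: reaches L-position A → W
G: reaches L-position C → W
E: only reaches F(W), which is W → L
B: only reaches G(W), which is W → L
The L vertices are A, B, C, E; that is 4 in all.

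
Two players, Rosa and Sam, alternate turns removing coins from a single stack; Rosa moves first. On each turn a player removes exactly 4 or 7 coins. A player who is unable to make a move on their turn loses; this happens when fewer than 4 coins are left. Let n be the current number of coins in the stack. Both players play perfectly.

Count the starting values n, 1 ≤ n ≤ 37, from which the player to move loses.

Classify positions by backward induction: terminal positions (no move available) are L. From any other position, the mover wins iff some move reaches an L.
n=0: no move → L
n=1: no move → L
n=2: no move → L
n=3: no move → L
n=4: reaches L-position 0 → W
n=5: reaches L-position 1 → W
n=6: reaches L-position 2 → W
n=7: reaches L-position 3 → W
n=8: reaches L-position 1 → W
n=9: reaches L-position 2 → W
n=10: reaches L-position 3 → W
n=11: only reaches 7(W), 4(W), all W → L
n=12: only reaches 8(W), 5(W), all W → L
n=13: only reaches 9(W), 6(W), all W → L
n=14: only reaches 10(W), 7(W), all W → L
n=15: reaches L-position 11 → W
n=16: reaches L-position 12 → W
n=17: reaches L-position 13 → W
n=18: reaches L-position 14 → W
n=19: reaches L-position 12 → W
n=20: reaches L-position 13 → W
n=21: reaches L-position 14 → W
n=22: only reaches 18(W), 15(W), all W → L
n=23: only reaches 19(W), 16(W), all W → L
n=24: only reaches 20(W), 17(W), all W → L
n=25: only reaches 21(W), 18(W), all W → L
n=26: reaches L-position 22 → W
n=27: reaches L-position 23 → W
n=28: reaches L-position 24 → W
n=29: reaches L-position 25 → W
n=30: reaches L-position 23 → W
n=31: reaches L-position 24 → W
n=32: reaches L-position 25 → W
n=33: only reaches 29(W), 26(W), all W → L
n=34: only reaches 30(W), 27(W), all W → L
n=35: only reaches 31(W), 28(W), all W → L
n=36: only reaches 32(W), 29(W), all W → L
n=37: reaches L-position 33 → W
L entries with 1 ≤ n ≤ 37 (n=0 is outside the asked range and is not counted): n = 1, 2, 3, 11, 12, 13, 14, 22, 23, 24, 25, 33, 34, 35, 36; that makes 15.

15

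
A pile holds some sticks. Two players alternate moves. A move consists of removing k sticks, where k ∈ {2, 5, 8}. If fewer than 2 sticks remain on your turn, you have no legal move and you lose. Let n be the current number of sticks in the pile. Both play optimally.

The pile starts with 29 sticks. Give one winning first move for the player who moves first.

Remove 2, leaving 27.

Work bottom-up. With no move the player to move loses. Otherwise the position is W if at least one move leads to an L position for the opponent, and L if every move leads to a W.
n=0: no move → L
n=1: no move → L
n=2: reaches L-position 0 → W
n=3: reaches L-position 1 → W
n=4: only reaches 2(W), which is W → L
n=5: reaches L-position 0 → W
n=6: reaches L-position 4 → W
n=7: only reaches 5(W), 2(W), all W → L
n=8: reaches L-position 0 → W
n=9: reaches L-position 7 → W
n=10: only reaches 8(W), 5(W), 2(W), all W → L
n=11: only reaches 9(W), 6(W), 3(W), all W → L
n=12: reaches L-position 10 → W
n=13: reaches L-position 11 → W
n=14: only reaches 12(W), 9(W), 6(W), all W → L
n=15: reaches L-position 10 → W
n=16: reaches L-position 14 → W
n=17: only reaches 15(W), 12(W), 9(W), all W → L
n=18: reaches L-position 10 → W
n=19: reaches L-position 17 → W
n=20: only reaches 18(W), 15(W), 12(W), all W → L
n=21: only reaches 19(W), 16(W), 13(W), all W → L
n=22: reaches L-position 20 → W
n=23: reaches L-position 21 → W
n=24: only reaches 22(W), 19(W), 16(W), all W → L
n=25: reaches L-position 20 → W
n=26: reaches L-position 24 → W
n=27: only reaches 25(W), 22(W), 19(W), all W → L
n=28: reaches L-position 20 → W
n=29: reaches L-position 27 → W
From 29, the L positions reachable in one move are: 27, 24, 21. Any move reaching one of these is winning.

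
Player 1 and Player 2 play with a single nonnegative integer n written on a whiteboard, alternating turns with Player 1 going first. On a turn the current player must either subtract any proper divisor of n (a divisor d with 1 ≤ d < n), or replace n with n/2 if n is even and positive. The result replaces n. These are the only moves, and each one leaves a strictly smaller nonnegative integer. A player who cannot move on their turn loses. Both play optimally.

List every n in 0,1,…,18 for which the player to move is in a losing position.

Work bottom-up. With no move the player to move loses. Otherwise the position is W if at least one move leads to an L position for the opponent, and L if every move leads to a W.
n=0: no move → L
n=1: no move → L
n=2: W (go to 1, an L position)
n=3: L (sole option 2(W) is W)
n=4: W (go to 3, an L position)
n=5: L (sole option 4(W) is W)
n=6: W (go to 3, an L position)
n=7: L (sole option 6(W) is W)
n=8: W (go to 7, an L position)
n=9: L (options 6(W), 8(W) are all W)
n=10: W (go to 5, an L position)
n=11: L (sole option 10(W) is W)
n=12: W (go to 9, an L position)
n=13: L (sole option 12(W) is W)
n=14: W (go to 7, an L position)
n=15: L (options 10(W), 12(W), 14(W) are all W)
n=16: W (go to 15, an L position)
n=17: L (sole option 16(W) is W)
n=18: W (go to 9, an L position)
Reading off the rows marked L gives the requested list; there are 10 such values of n.

0, 1, 3, 5, 7, 9, 11, 13, 15, 17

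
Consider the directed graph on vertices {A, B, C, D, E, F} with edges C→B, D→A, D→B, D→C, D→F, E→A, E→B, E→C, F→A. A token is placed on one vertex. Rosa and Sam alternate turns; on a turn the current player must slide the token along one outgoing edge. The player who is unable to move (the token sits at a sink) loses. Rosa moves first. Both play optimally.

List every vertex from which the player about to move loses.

Classify positions by backward induction: terminal positions (no move available) are L. From any other position, the mover wins iff some move reaches an L.
Every edge goes from a vertex to one that appears earlier in the order A, B, C, F, D, E, so processing vertices in that order labels each vertex after all of its successors.
A: no outgoing edge → L
B: no outgoing edge → L
C: reaches L-position B → W
F: reaches L-position A → W
D: reaches L-position B → W
E: reaches L-position B → W
The losing starting vertices are exactly the entries labelled L in this table (2 of them).

A, B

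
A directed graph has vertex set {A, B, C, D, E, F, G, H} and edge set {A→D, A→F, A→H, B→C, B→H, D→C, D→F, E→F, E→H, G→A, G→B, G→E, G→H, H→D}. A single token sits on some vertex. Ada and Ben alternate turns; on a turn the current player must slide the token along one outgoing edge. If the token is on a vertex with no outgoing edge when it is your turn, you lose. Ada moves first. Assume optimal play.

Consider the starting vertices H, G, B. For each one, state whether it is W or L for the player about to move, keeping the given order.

Positions with no move are L. A position that does have a move is losing for the player to move precisely when every available move leads to a winning position for the opponent. Fill in the labels:
Every edge goes from a vertex to one that appears earlier in the order F, C, D, H, E, B, A, G, so processing vertices in that order labels each vertex after all of its successors.
F: no outgoing edge → L
C: no outgoing edge → L
D: reaches L-position C → W
H: only reaches D(W), which is W → L
E: reaches L-position H → W
B: reaches L-position H → W
A: reaches L-position H → W
G: reaches L-position H → W

H: L, G: W, B: W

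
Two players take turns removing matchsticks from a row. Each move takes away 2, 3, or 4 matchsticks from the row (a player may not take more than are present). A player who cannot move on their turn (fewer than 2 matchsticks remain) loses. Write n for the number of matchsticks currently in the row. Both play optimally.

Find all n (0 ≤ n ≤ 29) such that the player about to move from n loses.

Work bottom-up. With no move the player to move loses. Otherwise the position is W if at least one move leads to an L position for the opponent, and L if every move leads to a W.
n=0: no move → L
n=1: no move → L
n=2: W (go to 0, an L position)
n=3: W (go to 1, an L position)
n=4: W (go to 1, an L position)
n=5: W (go to 1, an L position)
n=6: L (options 4(W), 3(W), 2(W) are all W)
n=7: L (options 5(W), 4(W), 3(W) are all W)
n=8: W (go to 6, an L position)
n=9: W (go to 7, an L position)
n=10: W (go to 7, an L position)
n=11: W (go to 7, an L position)
n=12: L (options 10(W), 9(W), 8(W) are all W)
n=13: L (options 11(W), 10(W), 9(W) are all W)
n=14: W (go to 12, an L position)
n=15: W (go to 13, an L position)
n=16: W (go to 13, an L position)
n=17: W (go to 13, an L position)
n=18: L (options 16(W), 15(W), 14(W) are all W)
n=19: L (options 17(W), 16(W), 15(W) are all W)
n=20: W (go to 18, an L position)
n=21: W (go to 19, an L position)
n=22: W (go to 19, an L position)
n=23: W (go to 19, an L position)
n=24: L (options 22(W), 21(W), 20(W) are all W)
n=25: L (options 23(W), 22(W), 21(W) are all W)
n=26: W (go to 24, an L position)
n=27: W (go to 25, an L position)
n=28: W (go to 25, an L position)
n=29: W (go to 25, an L position)
The losing starting values of n are exactly the entries labelled L in this table (10 of them).

0, 1, 6, 7, 12, 13, 18, 19, 24, 25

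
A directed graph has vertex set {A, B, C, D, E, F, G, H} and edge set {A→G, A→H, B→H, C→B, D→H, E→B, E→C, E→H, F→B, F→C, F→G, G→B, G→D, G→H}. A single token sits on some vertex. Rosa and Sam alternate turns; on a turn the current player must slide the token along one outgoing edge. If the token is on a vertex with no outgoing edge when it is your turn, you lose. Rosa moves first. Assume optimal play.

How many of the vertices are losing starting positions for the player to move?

2

Classify positions by backward induction: terminal positions (no move available) are L. From any other position, the mover wins iff some move reaches an L.
Every edge goes from a vertex to one that appears earlier in the order H, B, D, C, E, G, A, F, so processing vertices in that order labels each vertex after all of its successors.
H: no outgoing edge → L
B: reaches L-position H → W
D: reaches L-position H → W
C: only reaches B(W), which is W → L
E: reaches L-position C → W
G: reaches L-position H → W
A: reaches L-position H → W
F: reaches L-position C → W
The L vertices are C, H; that is 2 in all.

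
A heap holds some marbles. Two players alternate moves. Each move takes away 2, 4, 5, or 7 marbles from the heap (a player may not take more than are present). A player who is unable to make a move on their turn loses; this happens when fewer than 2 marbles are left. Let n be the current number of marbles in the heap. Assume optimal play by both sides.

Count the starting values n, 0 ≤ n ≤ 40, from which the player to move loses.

10

Work bottom-up. With no move the player to move loses. Otherwise the position is W if at least one move leads to an L position for the opponent, and L if every move leads to a W.
n=0: no move → L
n=1: no move → L
n=2: reaches L-position 0 → W
n=3: reaches L-position 1 → W
n=4: reaches L-position 0 → W
n=5: reaches L-position 1 → W
n=6: reaches L-position 1 → W
n=7: reaches L-position 0 → W
n=8: reaches L-position 1 → W
n=9: only reaches 7(W), 5(W), 4(W), 2(W), all W → L
n=10: only reaches 8(W), 6(W), 5(W), 3(W), all W → L
n=11: reaches L-position 9 → W
n=12: reaches L-position 10 → W
n=13: reaches L-position 9 → W
n=14: reaches L-position 10 → W
n=15: reaches L-position 10 → W
n=16: reaches L-position 9 → W
n=17: reaches L-position 10 → W
n=18: only reaches 16(W), 14(W), 13(W), 11(W), all W → L
n=19: only reaches 17(W), 15(W), 14(W), 12(W), all W → L
n=20: reaches L-position 18 → W
n=21: reaches L-position 19 → W
n=22: reaches L-position 18 → W
n=23: reaches L-position 19 → W
n=24: reaches L-position 19 → W
n=25: reaches L-position 18 → W
n=26: reaches L-position 19 → W
n=27: only reaches 25(W), 23(W), 22(W), 20(W), all W → L
n=28: only reaches 26(W), 24(W), 23(W), 21(W), all W → L
n=29: reaches L-position 27 → W
n=30: reaches L-position 28 → W
n=31: reaches L-position 27 → W
n=32: reaches L-position 28 → W
n=33: reaches L-position 28 → W
n=34: reaches L-position 27 → W
n=35: reaches L-position 28 → W
n=36: only reaches 34(W), 32(W), 31(W), 29(W), all W → L
n=37: only reaches 35(W), 33(W), 32(W), 30(W), all W → L
n=38: reaches L-position 36 → W
n=39: reaches L-position 37 → W
n=40: reaches L-position 36 → W
L entries with 0 ≤ n ≤ 40: n = 0, 1, 9, 10, 18, 19, 27, 28, 36, 37; that makes 10.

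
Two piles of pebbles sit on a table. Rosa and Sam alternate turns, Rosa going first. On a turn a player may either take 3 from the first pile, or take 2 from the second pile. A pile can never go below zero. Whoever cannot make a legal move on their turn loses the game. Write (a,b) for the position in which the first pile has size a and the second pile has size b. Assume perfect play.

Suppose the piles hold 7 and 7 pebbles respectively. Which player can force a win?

Rosa wins.

Classify positions by backward induction: terminal positions (no move available) are L. From any other position, the mover wins iff some move reaches an L.
No move ever increases a pile, so every position that can arise here has a ≤ 7 and b ≤ 7; it is enough to label the cells with 0 ≤ a ≤ 7 and 0 ≤ b ≤ 7.
Every move lowers a or b (never raises either), so fill the grid row by row in increasing a, and left to right within a row: each cell's successors are then already labelled.
      b=0  b=1  b=2  b=3  b=4  b=5  b=6  b=7
a=0:    L    L    W    W    L    L    W    W
a=1:    L    L    W    W    L    L    W    W
a=2:    L    L    W    W    L    L    W    W
a=3:    W    W    L    L    W    W    L    L
a=4:    W    W    L    L    W    W    L    L
a=5:    W    W    L    L    W    W    L    L
a=6:    L    L    W    W    L    L    W    W
a=7:    L    L    W    W    L    L    W    W
Cells with no legal move (terminal, hence L): (0,0), (0,1), (1,0), (1,1), (2,0), (2,1).
The remaining L cells, each justified by listing all of its moves:
(0,4): the only move is to (0,2)(W), a W ⇒ L
(0,5): the only move is to (0,3)(W), a W ⇒ L
(1,4): the only move is to (1,2)(W), a W ⇒ L
(1,5): the only move is to (1,3)(W), a W ⇒ L
(2,4): the only move is to (2,2)(W), a W ⇒ L
(2,5): the only move is to (2,3)(W), a W ⇒ L
(3,2): moves to (0,2)(W), (3,0)(W); every one is W ⇒ L
(3,3): moves to (0,3)(W), (3,1)(W); every one is W ⇒ L
(3,6): moves to (0,6)(W), (3,4)(W); every one is W ⇒ L
(3,7): moves to (0,7)(W), (3,5)(W); every one is W ⇒ L
(4,2): moves to (1,2)(W), (4,0)(W); every one is W ⇒ L
(4,3): moves to (1,3)(W), (4,1)(W); every one is W ⇒ L
(4,6): moves to (1,6)(W), (4,4)(W); every one is W ⇒ L
(4,7): moves to (1,7)(W), (4,5)(W); every one is W ⇒ L
(5,2): moves to (2,2)(W), (5,0)(W); every one is W ⇒ L
(5,3): moves to (2,3)(W), (5,1)(W); every one is W ⇒ L
(5,6): moves to (2,6)(W), (5,4)(W); every one is W ⇒ L
(5,7): moves to (2,7)(W), (5,5)(W); every one is W ⇒ L
(6,0): the only move is to (3,0)(W), a W ⇒ L
(6,1): the only move is to (3,1)(W), a W ⇒ L
(6,4): moves to (3,4)(W), (6,2)(W); every one is W ⇒ L
(6,5): moves to (3,5)(W), (6,3)(W); every one is W ⇒ L
(7,0): the only move is to (4,0)(W), a W ⇒ L
(7,1): the only move is to (4,1)(W), a W ⇒ L
(7,4): moves to (4,4)(W), (7,2)(W); every one is W ⇒ L
(7,5): moves to (4,5)(W), (7,3)(W); every one is W ⇒ L
Every other cell has at least one move into one of the L cells above, so it is W.
The starting position (7,7) is W: Rosa should move to (4,7), handing over an L position.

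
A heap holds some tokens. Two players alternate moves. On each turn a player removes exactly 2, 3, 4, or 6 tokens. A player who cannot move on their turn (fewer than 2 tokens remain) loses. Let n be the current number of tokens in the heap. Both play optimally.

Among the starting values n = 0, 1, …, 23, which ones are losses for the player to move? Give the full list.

0, 1, 8, 9, 16, 17

Compute win/loss labels from the base case upward. A position with no move is L. Any other position is W if it can reach an L in one move, else L.
n=0: no move → L
n=1: no move → L
n=2: →0(L), so W
n=3: →1(L), so W
n=4: →1(L), so W
n=5: →1(L), so W
n=6: →0(L), so W
n=7: →1(L), so W
n=8: →6(W), 5(W), 4(W), 2(W) — all W, so L
n=9: →7(W), 6(W), 5(W), 3(W) — all W, so L
n=10: →8(L), so W
n=11: →9(L), so W
n=12: →9(L), so W
n=13: →9(L), so W
n=14: →8(L), so W
n=15: →9(L), so W
n=16: →14(W), 13(W), 12(W), 10(W) — all W, so L
n=17: →15(W), 14(W), 13(W), 11(W) — all W, so L
n=18: →16(L), so W
n=19: →17(L), so W
n=20: →17(L), so W
n=21: →17(L), so W
n=22: →16(L), so W
n=23: →17(L), so W
The losing starting values of n are exactly the entries labelled L in this table (6 of them).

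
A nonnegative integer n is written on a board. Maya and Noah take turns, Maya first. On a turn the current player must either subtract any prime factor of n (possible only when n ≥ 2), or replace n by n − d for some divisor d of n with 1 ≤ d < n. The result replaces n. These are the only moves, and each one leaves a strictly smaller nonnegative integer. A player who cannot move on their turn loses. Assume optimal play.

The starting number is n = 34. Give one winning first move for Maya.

Move to 32.

Use the standard recursion: the mover loses at a terminal position; elsewhere, the mover wins exactly when some move hands the opponent an L position.
n=0: no move → L
n=1: no move → L
n=2: →0(L), so W
n=3: →0(L), so W
n=4: →2(W), 3(W) — all W, so L
n=5: →0(L), so W
n=6: →4(L), so W
n=7: →0(L), so W
n=8: →4(L), so W
n=9: →6(W), 8(W) — all W, so L
n=10: →9(L), so W
n=11: →0(L), so W
n=12: →9(L), so W
n=13: →0(L), so W
n=14: →7(W), 12(W), 13(W) — all W, so L
n=15: →14(L), so W
n=16: →14(L), so W
n=17: →0(L), so W
n=18: →9(L), so W
n=19: →0(L), so W
n=20: →10(W), 15(W), 16(W), 18(W), 19(W) — all W, so L
n=21: →14(L), so W
n=22: →20(L), so W
n=23: →0(L), so W
n=24: →20(L), so W
n=25: →20(L), so W
n=26: →13(W), 24(W), 25(W) — all W, so L
n=27: →26(L), so W
n=28: →14(L), so W
n=29: →0(L), so W
n=30: →20(L), so W
n=31: →0(L), so W
n=32: →16(W), 24(W), 28(W), 30(W), 31(W) — all W, so L
n=33: →32(L), so W
n=34: →32(L), so W
From 34, the L positions reachable in one move are: 32.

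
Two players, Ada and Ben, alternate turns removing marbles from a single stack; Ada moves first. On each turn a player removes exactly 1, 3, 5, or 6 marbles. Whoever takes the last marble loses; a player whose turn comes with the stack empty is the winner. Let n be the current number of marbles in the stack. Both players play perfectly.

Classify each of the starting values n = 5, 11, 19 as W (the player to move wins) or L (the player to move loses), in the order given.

Work bottom-up. With no move the player to move wins. Otherwise the position is W if at least one move leads to an L position for the opponent, and L if every move leads to a W.
n=0: no move; the opponent has just taken the last marble and therefore loses → W
n=1: →0(W) only, which is W, so L
n=2: →1(L), so W
n=3: →2(W), 0(W) — all W, so L
n=4: →3(L), so W
n=5: →4(W), 2(W), 0(W) — all W, so L
n=6: →5(L), so W
n=7: →1(L), so W
n=8: →5(L), so W
n=9: →3(L), so W
n=10: →5(L), so W
n=11: →5(L), so W
n=12: →11(W), 9(W), 7(W), 6(W) — all W, so L
n=13: →12(L), so W
n=14: →13(W), 11(W), 9(W), 8(W) — all W, so L
n=15: →14(L), so W
n=16: →15(W), 13(W), 11(W), 10(W) — all W, so L
n=17: →16(L), so W
n=18: →12(L), so W
n=19: →16(L), so W

5: L, 11: W, 19: W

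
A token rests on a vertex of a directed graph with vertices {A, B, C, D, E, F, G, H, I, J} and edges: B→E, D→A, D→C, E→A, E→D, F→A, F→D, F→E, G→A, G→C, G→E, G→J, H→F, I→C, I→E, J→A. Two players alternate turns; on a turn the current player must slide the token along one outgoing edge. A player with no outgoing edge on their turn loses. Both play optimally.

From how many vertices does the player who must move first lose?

Positions with no move are L. A position that does have a move is losing for the player to move precisely when every available move leads to a winning position for the opponent. Fill in the labels:
Every edge goes from a vertex to one that appears earlier in the order C, A, D, E, B, F, J, G, H, I, so processing vertices in that order labels each vertex after all of its successors.
C: no outgoing edge → L
A: no outgoing edge → L
D: W (go to A, an L position)
E: W (go to A, an L position)
B: L (sole option E(W) is W)
F: W (go to A, an L position)
J: W (go to A, an L position)
G: W (go to A, an L position)
H: L (sole option F(W) is W)
I: W (go to C, an L position)
The L vertices are A, B, C, H; that is 4 in all.

4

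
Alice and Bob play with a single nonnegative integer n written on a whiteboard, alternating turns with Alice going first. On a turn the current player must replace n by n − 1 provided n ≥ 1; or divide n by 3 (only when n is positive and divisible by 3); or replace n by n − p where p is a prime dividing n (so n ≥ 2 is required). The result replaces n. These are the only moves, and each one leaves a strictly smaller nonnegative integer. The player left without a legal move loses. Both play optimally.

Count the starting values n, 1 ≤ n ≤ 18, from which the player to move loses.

4

Work bottom-up. With no move the player to move loses. Otherwise the position is W if at least one move leads to an L position for the opponent, and L if every move leads to a W.
n=0: no move → L
n=1: →0(L), so W
n=2: →0(L), so W
n=3: →0(L), so W
n=4: →2(W), 3(W) — all W, so L
n=5: →0(L), so W
n=6: →4(L), so W
n=7: →0(L), so W
n=8: →6(W), 7(W) — all W, so L
n=9: →8(L), so W
n=10: →8(L), so W
n=11: →0(L), so W
n=12: →4(L), so W
n=13: →0(L), so W
n=14: →7(W), 12(W), 13(W) — all W, so L
n=15: →14(L), so W
n=16: →14(L), so W
n=17: →0(L), so W
n=18: →6(W), 15(W), 16(W), 17(W) — all W, so L
L entries with 1 ≤ n ≤ 18 (n=0 is outside the asked range and is not counted): n = 4, 8, 14, 18; that makes 4.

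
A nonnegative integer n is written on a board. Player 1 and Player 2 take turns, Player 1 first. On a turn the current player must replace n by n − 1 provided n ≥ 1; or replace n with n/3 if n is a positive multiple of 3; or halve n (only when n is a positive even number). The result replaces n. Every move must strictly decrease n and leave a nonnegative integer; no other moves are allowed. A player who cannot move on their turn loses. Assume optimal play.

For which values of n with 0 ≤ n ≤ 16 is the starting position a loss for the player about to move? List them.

0, 2, 5, 7, 9, 11, 13, 16

Compute win/loss labels from the base case upward. A position with no move is L. Any other position is W if it can reach an L in one move, else L.
n=0: no move → L
n=1: reaches L-position 0 → W
n=2: only reaches 1(W), which is W → L
n=3: reaches L-position 2 → W
n=4: reaches L-position 2 → W
n=5: only reaches 4(W), which is W → L
n=6: reaches L-position 2 → W
n=7: only reaches 6(W), which is W → L
n=8: reaches L-position 7 → W
n=9: only reaches 3(W), 8(W), all W → L
n=10: reaches L-position 5 → W
n=11: only reaches 10(W), which is W → L
n=12: reaches L-position 11 → W
n=13: only reaches 12(W), which is W → L
n=14: reaches L-position 7 → W
n=15: reaches L-position 5 → W
n=16: only reaches 8(W), 15(W), all W → L
Reading off the rows marked L gives the requested list; there are 8 such values of n.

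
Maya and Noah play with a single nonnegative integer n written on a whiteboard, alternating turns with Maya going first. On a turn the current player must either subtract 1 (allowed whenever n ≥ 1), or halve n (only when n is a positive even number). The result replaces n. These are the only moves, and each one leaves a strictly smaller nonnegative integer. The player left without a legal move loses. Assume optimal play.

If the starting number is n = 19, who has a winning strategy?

Noah wins.

Classify positions by backward induction: terminal positions (no move available) are L. From any other position, the mover wins iff some move reaches an L.
n=0: no move → L
n=1: reaches L-position 0 → W
n=2: only reaches 1(W), which is W → L
n=3: reaches L-position 2 → W
n=4: reaches L-position 2 → W
n=5: only reaches 4(W), which is W → L
n=6: reaches L-position 5 → W
n=7: only reaches 6(W), which is W → L
n=8: reaches L-position 7 → W
n=9: only reaches 8(W), which is W → L
n=10: reaches L-position 5 → W
n=11: only reaches 10(W), which is W → L
n=12: reaches L-position 11 → W
n=13: only reaches 12(W), which is W → L
n=14: reaches L-position 7 → W
n=15: only reaches 14(W), which is W → L
n=16: reaches L-position 15 → W
n=17: only reaches 16(W), which is W → L
n=18: reaches L-position 9 → W
n=19: only reaches 18(W), which is W → L
The starting position 19 is L: whatever Maya does, the opponent receives a W position.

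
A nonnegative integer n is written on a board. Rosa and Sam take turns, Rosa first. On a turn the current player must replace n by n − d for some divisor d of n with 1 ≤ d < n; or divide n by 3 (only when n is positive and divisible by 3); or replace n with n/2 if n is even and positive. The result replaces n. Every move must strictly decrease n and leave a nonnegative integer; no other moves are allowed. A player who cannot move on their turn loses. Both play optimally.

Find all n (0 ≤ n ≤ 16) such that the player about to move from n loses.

Label each position W (a win for the player to move) or L (a loss). A position with no legal move is L; any other position is W exactly when some move reaches an L, and L when every move reaches a W.
n=0: no move → L
n=1: no move → L
n=2: W (go to 1, an L position)
n=3: W (go to 1, an L position)
n=4: L (options 2(W), 3(W) are all W)
n=5: W (go to 4, an L position)
n=6: W (go to 4, an L position)
n=7: L (sole option 6(W) is W)
n=8: W (go to 4, an L position)
n=9: L (options 3(W), 6(W), 8(W) are all W)
n=10: W (go to 9, an L position)
n=11: L (sole option 10(W) is W)
n=12: W (go to 4, an L position)
n=13: L (sole option 12(W) is W)
n=14: W (go to 7, an L position)
n=15: L (options 5(W), 10(W), 12(W), 14(W) are all W)
n=16: W (go to 15, an L position)
Reading off the rows marked L gives the requested list; there are 8 such values of n.

0, 1, 4, 7, 9, 11, 13, 15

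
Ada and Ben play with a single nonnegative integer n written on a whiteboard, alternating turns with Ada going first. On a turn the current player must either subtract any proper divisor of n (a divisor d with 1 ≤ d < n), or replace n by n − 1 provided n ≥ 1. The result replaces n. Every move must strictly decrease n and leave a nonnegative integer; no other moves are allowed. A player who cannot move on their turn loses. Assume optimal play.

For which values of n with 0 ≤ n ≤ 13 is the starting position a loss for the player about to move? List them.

0, 2, 5, 7, 9, 11, 13

Classify positions by backward induction: terminal positions (no move available) are L. From any other position, the mover wins iff some move reaches an L.
n=0: no move → L
n=1: W (go to 0, an L position)
n=2: L (sole option 1(W) is W)
n=3: W (go to 2, an L position)
n=4: W (go to 2, an L position)
n=5: L (sole option 4(W) is W)
n=6: W (go to 5, an L position)
n=7: L (sole option 6(W) is W)
n=8: W (go to 7, an L position)
n=9: L (options 6(W), 8(W) are all W)
n=10: W (go to 5, an L position)
n=11: L (sole option 10(W) is W)
n=12: W (go to 9, an L position)
n=13: L (sole option 12(W) is W)
The losing starting values of n are exactly the entries labelled L in this table (7 of them).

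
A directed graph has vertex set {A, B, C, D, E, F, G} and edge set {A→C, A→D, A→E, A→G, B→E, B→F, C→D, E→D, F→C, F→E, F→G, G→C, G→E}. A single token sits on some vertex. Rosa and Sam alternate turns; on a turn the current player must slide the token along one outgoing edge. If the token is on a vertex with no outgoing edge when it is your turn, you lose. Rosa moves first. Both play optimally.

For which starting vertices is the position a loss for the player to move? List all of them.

B, D, G

Work bottom-up. With no move the player to move loses. Otherwise the position is W if at least one move leads to an L position for the opponent, and L if every move leads to a W.
Every edge goes from a vertex to one that appears earlier in the order D, C, E, G, A, F, B, so processing vertices in that order labels each vertex after all of its successors.
D: no outgoing edge → L
C: reaches L-position D → W
E: reaches L-position D → W
G: only reaches E(W), C(W), all W → L
A: reaches L-position G → W
F: reaches L-position G → W
B: only reaches F(W), E(W), all W → L
Reading off the rows marked L gives the requested list; there are 3 such vertices.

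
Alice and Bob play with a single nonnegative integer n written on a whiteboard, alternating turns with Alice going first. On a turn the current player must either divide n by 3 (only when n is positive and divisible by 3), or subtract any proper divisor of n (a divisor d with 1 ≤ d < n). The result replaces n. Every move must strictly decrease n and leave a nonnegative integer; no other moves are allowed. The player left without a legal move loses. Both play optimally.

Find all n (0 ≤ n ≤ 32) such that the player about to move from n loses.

Use the standard recursion: the mover loses at a terminal position; elsewhere, the mover wins exactly when some move hands the opponent an L position.
n=0: no move → L
n=1: no move → L
n=2: W (go to 1, an L position)
n=3: W (go to 1, an L position)
n=4: L (options 2(W), 3(W) are all W)
n=5: W (go to 4, an L position)
n=6: W (go to 4, an L position)
n=7: L (sole option 6(W) is W)
n=8: W (go to 4, an L position)
n=9: L (options 3(W), 6(W), 8(W) are all W)
n=10: W (go to 9, an L position)
n=11: L (sole option 10(W) is W)
n=12: W (go to 4, an L position)
n=13: L (sole option 12(W) is W)
n=14: W (go to 7, an L position)
n=15: L (options 5(W), 10(W), 12(W), 14(W) are all W)
n=16: W (go to 15, an L position)
n=17: L (sole option 16(W) is W)
n=18: W (go to 9, an L position)
n=19: L (sole option 18(W) is W)
n=20: W (go to 15, an L position)
n=21: W (go to 7, an L position)
n=22: W (go to 11, an L position)
n=23: L (sole option 22(W) is W)
n=24: W (go to 23, an L position)
n=25: L (options 20(W), 24(W) are all W)
n=26: W (go to 13, an L position)
n=27: W (go to 9, an L position)
n=28: L (options 14(W), 21(W), 24(W), 26(W), 27(W) are all W)
n=29: W (go to 28, an L position)
n=30: W (go to 15, an L position)
n=31: L (sole option 30(W) is W)
n=32: W (go to 28, an L position)
Reading off the rows marked L gives the requested list; there are 14 such values of n.

0, 1, 4, 7, 9, 11, 13, 15, 17, 19, 23, 25, 28, 31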